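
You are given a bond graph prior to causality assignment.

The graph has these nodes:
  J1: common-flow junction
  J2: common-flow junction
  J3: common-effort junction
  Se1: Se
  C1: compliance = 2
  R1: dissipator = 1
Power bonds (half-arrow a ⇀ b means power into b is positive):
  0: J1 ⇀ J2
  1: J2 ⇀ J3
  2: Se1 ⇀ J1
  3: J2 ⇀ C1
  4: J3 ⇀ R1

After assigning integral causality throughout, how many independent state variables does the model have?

1  (C1 all integral)

b2 →J1  (Se1 fixes effort; stroke away)
b0 →J2  (J1 needs exactly one f-in)
b3 →J2  (C1 outputs effort q/C1)
b1 →J3  (J2: last free bond brings flow in)
b4 →R1  (common-e at J3 fixed by 1)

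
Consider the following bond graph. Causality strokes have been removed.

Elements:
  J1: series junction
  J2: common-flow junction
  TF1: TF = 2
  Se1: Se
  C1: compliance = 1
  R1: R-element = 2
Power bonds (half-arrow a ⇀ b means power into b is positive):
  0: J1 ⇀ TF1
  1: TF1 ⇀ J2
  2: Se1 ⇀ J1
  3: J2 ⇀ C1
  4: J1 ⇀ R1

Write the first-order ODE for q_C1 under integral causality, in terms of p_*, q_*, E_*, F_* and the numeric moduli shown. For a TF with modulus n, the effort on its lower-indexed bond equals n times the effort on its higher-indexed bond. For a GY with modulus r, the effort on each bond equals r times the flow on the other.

β2 |J1  (Se1: effort source, stroke at far end)
β3 |J2  (C1: C, integral causality)
β1 |TF1  (J2: last free bond brings flow in)
β0 |J1  (through TF1, causality passes straight; one stroke at TF1)
β4 |R1  (J1 needs exactly one f-in)

dq_C1/dt = E_Se1 - 2*q_C1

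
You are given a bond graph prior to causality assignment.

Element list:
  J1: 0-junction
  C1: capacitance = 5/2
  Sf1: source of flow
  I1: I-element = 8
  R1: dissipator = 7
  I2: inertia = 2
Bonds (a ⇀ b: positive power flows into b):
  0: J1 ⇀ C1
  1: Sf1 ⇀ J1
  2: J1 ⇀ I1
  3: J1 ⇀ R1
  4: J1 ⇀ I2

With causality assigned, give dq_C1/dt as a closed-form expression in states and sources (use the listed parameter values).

b1 stroke→Sf1  (source Sf1 imposes f)
b0 stroke→J1  (C1: C, integral causality)
b2 stroke→I1  (J1: bond 0 brought effort, rest push out)
b3 stroke→R1  (J1: bond 0 brought effort, rest push out)
b4 stroke→I2  (common-e at J1 fixed by 0)

dq_C1/dt = F_Sf1 - p_I1/8 - p_I2/2 - 2*q_C1/35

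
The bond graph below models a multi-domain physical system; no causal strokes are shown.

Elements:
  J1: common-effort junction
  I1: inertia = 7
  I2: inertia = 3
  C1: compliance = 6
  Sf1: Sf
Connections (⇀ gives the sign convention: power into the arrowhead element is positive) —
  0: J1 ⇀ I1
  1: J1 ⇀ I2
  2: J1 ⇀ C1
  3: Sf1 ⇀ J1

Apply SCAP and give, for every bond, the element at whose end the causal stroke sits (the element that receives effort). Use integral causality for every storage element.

b3 |Sf1  (Sf1 fixes flow; stroke at Sf1)
b0 |I1  (prefer integral on I1)
b1 |I2  (I2 integral (f out))
b2 |J1  (only one effort-in slot at J1)

β0 stroke→I1
β1 stroke→I2
β2 stroke→J1
β3 stroke→Sf1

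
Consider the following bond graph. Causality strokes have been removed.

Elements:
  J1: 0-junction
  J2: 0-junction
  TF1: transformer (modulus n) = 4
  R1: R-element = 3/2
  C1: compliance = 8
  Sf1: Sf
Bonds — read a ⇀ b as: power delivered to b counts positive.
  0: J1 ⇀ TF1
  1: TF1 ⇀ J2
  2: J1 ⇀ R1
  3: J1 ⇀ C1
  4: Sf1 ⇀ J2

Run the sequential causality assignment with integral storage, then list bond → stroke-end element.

#0 stroke at TF1
#1 stroke at J2
#2 stroke at R1
#3 stroke at J1
#4 stroke at Sf1

bond 4 →Sf1  (Sf1 fixes flow; stroke at Sf1)
bond 1 →J2  (closing 0-jn rule on J2)
bond 0 →TF1  (TF TF1: opposite of bond 1)
bond 3 →J1  (prefer integral on C1)
bond 2 →R1  (J1: bond 3 brought effort, rest push out)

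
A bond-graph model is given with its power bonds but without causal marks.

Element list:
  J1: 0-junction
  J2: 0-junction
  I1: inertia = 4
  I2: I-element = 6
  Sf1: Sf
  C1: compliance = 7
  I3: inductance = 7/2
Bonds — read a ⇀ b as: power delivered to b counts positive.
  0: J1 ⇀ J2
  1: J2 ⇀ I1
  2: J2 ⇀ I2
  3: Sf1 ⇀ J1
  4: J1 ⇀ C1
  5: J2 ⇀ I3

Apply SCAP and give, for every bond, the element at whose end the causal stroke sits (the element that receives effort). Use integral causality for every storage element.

#3 →Sf1  (Sf1 (Sf) sets flow on bond)
#1 →I1  (I1 outputs flow p/I1)
#2 →I2  (I2 outputs flow p/I2)
#4 →J1  (C1 outputs effort q/C1)
#0 →J2  (0-jn J1 has e-setter on 4)
#5 →I3  (J2: bond 0 brought effort, rest push out)

b0 →J2
b1 →I1
b2 →I2
b3 →Sf1
b4 →J1
b5 →I3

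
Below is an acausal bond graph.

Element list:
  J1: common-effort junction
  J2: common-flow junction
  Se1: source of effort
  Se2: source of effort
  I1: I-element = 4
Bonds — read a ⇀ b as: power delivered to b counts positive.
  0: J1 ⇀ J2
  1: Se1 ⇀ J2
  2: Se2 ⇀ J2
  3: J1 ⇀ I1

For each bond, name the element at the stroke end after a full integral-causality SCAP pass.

β1 stroke→J2  (source Se1 imposes e)
β2 stroke→J2  (Se2: effort source, stroke at far end)
β0 stroke→J1  (J2 needs exactly one f-in)
β3 stroke→I1  (common-e at J1 fixed by 0)

bond 0 |J1
bond 1 |J2
bond 2 |J2
bond 3 |I1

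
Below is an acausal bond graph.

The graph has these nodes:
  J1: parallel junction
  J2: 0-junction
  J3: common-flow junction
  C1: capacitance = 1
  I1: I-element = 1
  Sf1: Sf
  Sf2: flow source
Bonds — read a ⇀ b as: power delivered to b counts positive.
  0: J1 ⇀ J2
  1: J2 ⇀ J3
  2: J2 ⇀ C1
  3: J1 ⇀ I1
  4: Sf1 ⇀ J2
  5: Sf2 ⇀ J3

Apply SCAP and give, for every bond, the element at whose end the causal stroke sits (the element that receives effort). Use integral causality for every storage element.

bond 4 →Sf1  (Sf1: flow source, stroke at near end)
bond 5 →Sf2  (source Sf2 imposes f)
bond 1 →J3  (1-jn J3 has f-setter on 5)
bond 2 →J2  (C1 outputs effort q/C1)
bond 0 →J1  (J2 effort already set via bond 2)
bond 3 →I1  (J1: bond 0 brought effort, rest push out)

#0 stroke at J1
#1 stroke at J3
#2 stroke at J2
#3 stroke at I1
#4 stroke at Sf1
#5 stroke at Sf2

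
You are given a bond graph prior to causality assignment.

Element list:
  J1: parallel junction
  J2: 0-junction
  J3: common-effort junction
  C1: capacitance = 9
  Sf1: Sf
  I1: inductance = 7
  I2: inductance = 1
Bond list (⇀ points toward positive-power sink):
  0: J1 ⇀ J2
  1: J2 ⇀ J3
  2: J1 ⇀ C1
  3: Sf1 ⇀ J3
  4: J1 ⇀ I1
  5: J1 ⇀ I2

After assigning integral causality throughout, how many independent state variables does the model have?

#3 stroke→Sf1  (Sf1: flow source, stroke at near end)
#1 stroke→J3  (closing 0-jn rule on J3)
#0 stroke→J2  (only one effort-in slot at J2)
#2 stroke→J1  (C1: C, integral causality)
#4 stroke→I1  (J1: bond 2 brought effort, rest push out)
#5 stroke→I2  (J1: bond 2 brought effort, rest push out)

3  (C1, I1, I2 all integral)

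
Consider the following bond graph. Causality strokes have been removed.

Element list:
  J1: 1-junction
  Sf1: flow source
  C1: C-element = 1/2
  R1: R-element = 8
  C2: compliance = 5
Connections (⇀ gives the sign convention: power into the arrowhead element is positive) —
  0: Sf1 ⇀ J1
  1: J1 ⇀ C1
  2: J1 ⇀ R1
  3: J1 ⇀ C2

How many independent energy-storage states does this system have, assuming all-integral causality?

2  (C1, C2 all integral)

#0 |Sf1  (source Sf1 imposes f)
#1 |J1  (J1 flow already set via bond 0)
#2 |J1  (1-jn J1 has f-setter on 0)
#3 |J1  (J1 flow already set via bond 0)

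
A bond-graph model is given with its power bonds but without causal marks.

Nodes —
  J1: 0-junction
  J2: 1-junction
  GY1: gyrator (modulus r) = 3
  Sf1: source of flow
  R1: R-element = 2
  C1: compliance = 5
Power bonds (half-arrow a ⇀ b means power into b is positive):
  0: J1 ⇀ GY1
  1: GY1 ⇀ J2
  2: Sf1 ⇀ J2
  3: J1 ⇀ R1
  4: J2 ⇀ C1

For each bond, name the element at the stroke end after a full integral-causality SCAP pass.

β2 →Sf1  (source Sf1 imposes f)
β1 →J2  (common-f at J2 fixed by 2)
β4 →J2  (1-jn J2 has f-setter on 2)
β0 →J1  (GY1 both-in/both-out from 1)
β3 →R1  (J1 effort already set via bond 0)

bond 0 →J1
bond 1 →J2
bond 2 →Sf1
bond 3 →R1
bond 4 →J2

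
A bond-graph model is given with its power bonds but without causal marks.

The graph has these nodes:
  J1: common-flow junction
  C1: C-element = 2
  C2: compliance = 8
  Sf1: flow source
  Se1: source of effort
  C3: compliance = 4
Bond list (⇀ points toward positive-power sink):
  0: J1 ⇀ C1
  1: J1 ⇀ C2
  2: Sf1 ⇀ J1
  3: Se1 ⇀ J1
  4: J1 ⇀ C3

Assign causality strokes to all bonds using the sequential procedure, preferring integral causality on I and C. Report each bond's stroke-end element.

β2 stroke at Sf1  (Sf1 fixes flow; stroke at Sf1)
β3 stroke at J1  (Se1 (Se) sets effort on bond)
β0 stroke at J1  (J1 flow already set via bond 2)
β1 stroke at J1  (common-f at J1 fixed by 2)
β4 stroke at J1  (common-f at J1 fixed by 2)

bond 0 stroke at J1
bond 1 stroke at J1
bond 2 stroke at Sf1
bond 3 stroke at J1
bond 4 stroke at J1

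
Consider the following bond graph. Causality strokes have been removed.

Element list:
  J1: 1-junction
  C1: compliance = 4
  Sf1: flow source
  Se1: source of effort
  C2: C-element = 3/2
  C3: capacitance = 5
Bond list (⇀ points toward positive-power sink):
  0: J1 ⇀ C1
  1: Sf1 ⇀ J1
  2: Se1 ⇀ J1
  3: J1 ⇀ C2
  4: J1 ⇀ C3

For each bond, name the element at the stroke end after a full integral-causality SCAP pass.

β1 stroke→Sf1  (source Sf1 imposes f)
β2 stroke→J1  (Se1 fixes effort; stroke away)
β0 stroke→J1  (common-f at J1 fixed by 1)
β3 stroke→J1  (J1 flow already set via bond 1)
β4 stroke→J1  (J1: bond 1 brought flow, rest push out)

#0 →J1
#1 →Sf1
#2 →J1
#3 →J1
#4 →J1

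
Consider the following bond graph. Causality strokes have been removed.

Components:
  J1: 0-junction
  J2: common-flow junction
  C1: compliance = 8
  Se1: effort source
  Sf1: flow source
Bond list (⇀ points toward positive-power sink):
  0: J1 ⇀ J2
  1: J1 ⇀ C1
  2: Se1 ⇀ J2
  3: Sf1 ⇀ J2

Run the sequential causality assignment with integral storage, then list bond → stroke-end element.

β0 stroke→J2
β1 stroke→J1
β2 stroke→J2
β3 stroke→Sf1

bond 2 stroke at J2  (Se1: effort source, stroke at far end)
bond 3 stroke at Sf1  (Sf1 (Sf) sets flow on bond)
bond 0 stroke at J2  (J2 flow already set via bond 3)
bond 1 stroke at J1  (only one effort-in slot at J1)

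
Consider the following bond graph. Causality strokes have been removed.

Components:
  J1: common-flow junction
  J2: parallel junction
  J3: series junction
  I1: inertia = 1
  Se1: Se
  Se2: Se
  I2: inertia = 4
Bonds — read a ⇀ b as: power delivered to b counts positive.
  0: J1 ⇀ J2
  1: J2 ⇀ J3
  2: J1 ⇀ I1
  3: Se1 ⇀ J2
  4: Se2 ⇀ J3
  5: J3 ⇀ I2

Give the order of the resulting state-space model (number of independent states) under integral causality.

β3 stroke at J2  (Se1 (Se) sets effort on bond)
β4 stroke at J3  (source Se2 imposes e)
β0 stroke at J1  (J2: bond 3 brought effort, rest push out)
β1 stroke at J3  (J2: bond 3 brought effort, rest push out)
β5 stroke at I2  (closing 1-jn rule on J3)
β2 stroke at I1  (J1 needs exactly one f-in)

2  (I1, I2 all integral)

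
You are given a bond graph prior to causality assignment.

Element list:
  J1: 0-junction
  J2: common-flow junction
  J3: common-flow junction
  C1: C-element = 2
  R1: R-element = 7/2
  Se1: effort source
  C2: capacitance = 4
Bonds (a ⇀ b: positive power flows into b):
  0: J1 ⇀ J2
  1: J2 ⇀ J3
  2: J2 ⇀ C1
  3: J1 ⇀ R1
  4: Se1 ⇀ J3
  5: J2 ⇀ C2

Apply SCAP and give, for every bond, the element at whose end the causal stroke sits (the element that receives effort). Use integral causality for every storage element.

b4 stroke→J3  (Se1: effort source, stroke at far end)
b1 stroke→J2  (J3 needs exactly one f-in)
b2 stroke→J2  (C1 integral (e out))
b5 stroke→J2  (C2 integral (e out))
b0 stroke→J1  (only one flow-in slot at J2)
b3 stroke→R1  (J1 effort already set via bond 0)

b0 |J1
b1 |J2
b2 |J2
b3 |R1
b4 |J3
b5 |J2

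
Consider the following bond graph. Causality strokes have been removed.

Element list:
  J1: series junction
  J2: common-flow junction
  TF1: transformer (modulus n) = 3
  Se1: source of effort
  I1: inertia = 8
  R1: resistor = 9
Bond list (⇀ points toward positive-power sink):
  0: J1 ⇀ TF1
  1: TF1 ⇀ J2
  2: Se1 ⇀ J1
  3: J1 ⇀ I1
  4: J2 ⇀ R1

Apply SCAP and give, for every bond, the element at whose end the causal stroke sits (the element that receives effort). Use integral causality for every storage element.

bond 0 stroke→J1
bond 1 stroke→TF1
bond 2 stroke→J1
bond 3 stroke→I1
bond 4 stroke→J2

#2 stroke at J1  (source Se1 imposes e)
#3 stroke at I1  (I1 integral (f out))
#0 stroke at J1  (J1 flow already set via bond 3)
#1 stroke at TF1  (TF1: transformer flips bond 0)
#4 stroke at J2  (J2: bond 1 brought flow, rest push out)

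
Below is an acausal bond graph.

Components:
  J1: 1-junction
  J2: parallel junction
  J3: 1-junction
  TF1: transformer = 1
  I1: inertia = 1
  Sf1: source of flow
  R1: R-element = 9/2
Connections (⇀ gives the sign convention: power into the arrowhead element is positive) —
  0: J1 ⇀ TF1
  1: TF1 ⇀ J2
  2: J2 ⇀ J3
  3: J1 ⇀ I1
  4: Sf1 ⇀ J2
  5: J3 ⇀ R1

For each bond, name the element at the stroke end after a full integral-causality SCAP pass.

bond 0 |J1
bond 1 |TF1
bond 2 |J2
bond 3 |I1
bond 4 |Sf1
bond 5 |J3

#4 stroke at Sf1  (Sf1: flow source, stroke at near end)
#3 stroke at I1  (I1 integral (f out))
#0 stroke at J1  (1-jn J1 has f-setter on 3)
#1 stroke at TF1  (TF1 one-in-one-out from 0)
#2 stroke at J2  (J2 needs exactly one e-in)
#5 stroke at J3  (J3 flow already set via bond 2)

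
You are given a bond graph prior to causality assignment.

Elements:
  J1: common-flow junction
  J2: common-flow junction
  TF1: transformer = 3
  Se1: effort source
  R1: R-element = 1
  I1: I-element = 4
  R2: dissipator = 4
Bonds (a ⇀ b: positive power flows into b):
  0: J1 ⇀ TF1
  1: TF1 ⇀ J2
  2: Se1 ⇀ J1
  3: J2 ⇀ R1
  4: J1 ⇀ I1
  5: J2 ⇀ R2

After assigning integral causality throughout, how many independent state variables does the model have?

#2 stroke→J1  (source Se1 imposes e)
#4 stroke→I1  (I1 outputs flow p/I1)
#0 stroke→J1  (J1: bond 4 brought flow, rest push out)
#1 stroke→TF1  (TF1 one-in-one-out from 0)
#3 stroke→J2  (1-jn J2 has f-setter on 1)
#5 stroke→J2  (J2 flow already set via bond 1)

1  (I1 all integral)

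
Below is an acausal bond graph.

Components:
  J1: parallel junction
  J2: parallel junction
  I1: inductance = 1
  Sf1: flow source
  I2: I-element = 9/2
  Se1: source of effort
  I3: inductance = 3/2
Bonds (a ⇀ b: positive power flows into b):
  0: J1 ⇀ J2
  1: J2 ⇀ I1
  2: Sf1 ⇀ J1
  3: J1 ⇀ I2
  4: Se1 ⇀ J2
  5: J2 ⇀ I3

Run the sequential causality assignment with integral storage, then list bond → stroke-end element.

β2 stroke at Sf1  (Sf1 fixes flow; stroke at Sf1)
β4 stroke at J2  (Se1 (Se) sets effort on bond)
β0 stroke at J1  (J2 effort already set via bond 4)
β1 stroke at I1  (J2 effort already set via bond 4)
β5 stroke at I3  (J2: bond 4 brought effort, rest push out)
β3 stroke at I2  (0-jn J1 has e-setter on 0)

bond 0 stroke→J1
bond 1 stroke→I1
bond 2 stroke→Sf1
bond 3 stroke→I2
bond 4 stroke→J2
bond 5 stroke→I3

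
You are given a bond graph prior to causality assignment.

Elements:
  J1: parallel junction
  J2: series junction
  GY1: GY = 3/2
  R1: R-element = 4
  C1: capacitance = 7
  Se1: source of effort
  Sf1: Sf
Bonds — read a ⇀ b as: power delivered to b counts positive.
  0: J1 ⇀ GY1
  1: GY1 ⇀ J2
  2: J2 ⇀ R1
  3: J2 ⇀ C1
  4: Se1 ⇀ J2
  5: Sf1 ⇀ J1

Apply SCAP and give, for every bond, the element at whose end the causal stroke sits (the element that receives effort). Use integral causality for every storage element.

#0 |J1
#1 |J2
#2 |R1
#3 |J2
#4 |J2
#5 |Sf1

bond 4 stroke→J2  (Se1: effort source, stroke at far end)
bond 5 stroke→Sf1  (Sf1 fixes flow; stroke at Sf1)
bond 0 stroke→J1  (only one effort-in slot at J1)
bond 1 stroke→J2  (GY1: gyrator matches bond 0)
bond 3 stroke→J2  (C1 outputs effort q/C1)
bond 2 stroke→R1  (J2 needs exactly one f-in)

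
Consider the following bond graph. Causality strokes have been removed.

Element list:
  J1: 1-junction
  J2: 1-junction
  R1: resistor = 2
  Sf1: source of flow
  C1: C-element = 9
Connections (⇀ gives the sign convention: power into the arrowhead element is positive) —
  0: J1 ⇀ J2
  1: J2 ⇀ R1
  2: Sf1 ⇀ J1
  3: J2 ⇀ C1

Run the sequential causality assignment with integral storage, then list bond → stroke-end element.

b2 stroke→Sf1  (Sf1: flow source, stroke at near end)
b0 stroke→J1  (common-f at J1 fixed by 2)
b1 stroke→J2  (1-jn J2 has f-setter on 0)
b3 stroke→J2  (1-jn J2 has f-setter on 0)

β0 stroke→J1
β1 stroke→J2
β2 stroke→Sf1
β3 stroke→J2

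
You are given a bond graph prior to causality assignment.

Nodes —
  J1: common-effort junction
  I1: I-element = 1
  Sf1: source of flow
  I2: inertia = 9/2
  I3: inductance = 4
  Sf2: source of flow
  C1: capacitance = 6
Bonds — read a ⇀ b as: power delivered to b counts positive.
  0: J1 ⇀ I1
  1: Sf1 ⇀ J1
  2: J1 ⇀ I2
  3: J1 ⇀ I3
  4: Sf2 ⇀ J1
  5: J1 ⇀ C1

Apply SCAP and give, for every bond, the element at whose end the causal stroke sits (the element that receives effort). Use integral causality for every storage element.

#0 stroke at I1
#1 stroke at Sf1
#2 stroke at I2
#3 stroke at I3
#4 stroke at Sf2
#5 stroke at J1

b1 stroke at Sf1  (Sf1 fixes flow; stroke at Sf1)
b4 stroke at Sf2  (Sf2: flow source, stroke at near end)
b0 stroke at I1  (I1 integral (f out))
b2 stroke at I2  (I2: I, integral causality)
b3 stroke at I3  (prefer integral on I3)
b5 stroke at J1  (closing 0-jn rule on J1)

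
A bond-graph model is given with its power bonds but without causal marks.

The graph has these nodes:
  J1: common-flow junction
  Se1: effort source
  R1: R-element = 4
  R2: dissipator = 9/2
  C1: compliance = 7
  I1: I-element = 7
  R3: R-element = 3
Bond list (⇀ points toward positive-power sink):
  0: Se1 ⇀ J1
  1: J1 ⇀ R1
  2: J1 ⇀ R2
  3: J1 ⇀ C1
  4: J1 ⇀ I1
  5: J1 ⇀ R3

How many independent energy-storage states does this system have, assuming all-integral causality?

2  (C1, I1 all integral)

#0 stroke at J1  (source Se1 imposes e)
#3 stroke at J1  (C1 integral (e out))
#4 stroke at I1  (I1 integral (f out))
#1 stroke at J1  (common-f at J1 fixed by 4)
#2 stroke at J1  (J1: bond 4 brought flow, rest push out)
#5 stroke at J1  (J1: bond 4 brought flow, rest push out)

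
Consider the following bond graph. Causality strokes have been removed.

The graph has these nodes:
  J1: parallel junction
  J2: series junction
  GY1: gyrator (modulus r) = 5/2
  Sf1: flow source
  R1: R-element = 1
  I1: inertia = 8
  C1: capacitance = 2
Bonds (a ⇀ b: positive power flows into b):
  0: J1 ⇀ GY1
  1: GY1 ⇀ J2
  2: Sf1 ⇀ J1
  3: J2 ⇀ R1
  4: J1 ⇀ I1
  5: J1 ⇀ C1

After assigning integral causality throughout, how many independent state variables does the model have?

b2 →Sf1  (Sf1: flow source, stroke at near end)
b4 →I1  (I1 integral (f out))
b5 →J1  (prefer integral on C1)
b0 →GY1  (0-jn J1 has e-setter on 5)
b1 →GY1  (GY1: gyrator matches bond 0)
b3 →J2  (J2 flow already set via bond 1)

2  (C1, I1 all integral)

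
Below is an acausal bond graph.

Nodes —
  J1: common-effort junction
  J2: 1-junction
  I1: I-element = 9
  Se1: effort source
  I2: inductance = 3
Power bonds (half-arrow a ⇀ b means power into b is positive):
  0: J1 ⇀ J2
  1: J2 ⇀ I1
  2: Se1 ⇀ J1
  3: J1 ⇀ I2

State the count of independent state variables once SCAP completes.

#2 stroke at J1  (Se1 (Se) sets effort on bond)
#0 stroke at J2  (0-jn J1 has e-setter on 2)
#3 stroke at I2  (0-jn J1 has e-setter on 2)
#1 stroke at I1  (J2 needs exactly one f-in)

2  (I1, I2 all integral)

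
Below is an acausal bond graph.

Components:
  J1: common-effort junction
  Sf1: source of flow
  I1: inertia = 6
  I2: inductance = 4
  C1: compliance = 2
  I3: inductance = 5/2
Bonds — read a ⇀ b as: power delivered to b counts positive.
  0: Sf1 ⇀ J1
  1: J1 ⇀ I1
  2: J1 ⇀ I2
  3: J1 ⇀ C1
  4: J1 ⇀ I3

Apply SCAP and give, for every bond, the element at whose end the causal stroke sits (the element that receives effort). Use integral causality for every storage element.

#0 →Sf1
#1 →I1
#2 →I2
#3 →J1
#4 →I3

#0 stroke→Sf1  (Sf1: flow source, stroke at near end)
#1 stroke→I1  (prefer integral on I1)
#2 stroke→I2  (I2 outputs flow p/I2)
#3 stroke→J1  (C1 outputs effort q/C1)
#4 stroke→I3  (J1: bond 3 brought effort, rest push out)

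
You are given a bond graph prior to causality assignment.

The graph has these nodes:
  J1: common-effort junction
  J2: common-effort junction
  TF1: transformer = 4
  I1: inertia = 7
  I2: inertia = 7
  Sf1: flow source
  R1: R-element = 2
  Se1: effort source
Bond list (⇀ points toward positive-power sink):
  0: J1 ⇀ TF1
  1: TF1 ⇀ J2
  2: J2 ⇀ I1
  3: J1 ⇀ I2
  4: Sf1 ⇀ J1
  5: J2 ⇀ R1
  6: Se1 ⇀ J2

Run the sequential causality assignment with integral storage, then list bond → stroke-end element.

b0 |J1
b1 |TF1
b2 |I1
b3 |I2
b4 |Sf1
b5 |R1
b6 |J2

β4 stroke at Sf1  (Sf1: flow source, stroke at near end)
β6 stroke at J2  (Se1: effort source, stroke at far end)
β1 stroke at TF1  (J2: bond 6 brought effort, rest push out)
β2 stroke at I1  (0-jn J2 has e-setter on 6)
β5 stroke at R1  (0-jn J2 has e-setter on 6)
β0 stroke at J1  (through TF1, causality passes straight; one stroke at TF1)
β3 stroke at I2  (J1: bond 0 brought effort, rest push out)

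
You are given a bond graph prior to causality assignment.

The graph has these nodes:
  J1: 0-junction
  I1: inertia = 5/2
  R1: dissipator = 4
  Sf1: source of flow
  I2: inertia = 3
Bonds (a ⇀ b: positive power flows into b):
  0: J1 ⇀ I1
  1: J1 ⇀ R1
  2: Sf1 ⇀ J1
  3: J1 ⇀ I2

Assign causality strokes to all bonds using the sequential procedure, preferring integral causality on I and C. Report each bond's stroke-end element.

β2 |Sf1  (Sf1: flow source, stroke at near end)
β0 |I1  (I1 outputs flow p/I1)
β3 |I2  (I2 outputs flow p/I2)
β1 |J1  (only one effort-in slot at J1)

b0 |I1
b1 |J1
b2 |Sf1
b3 |I2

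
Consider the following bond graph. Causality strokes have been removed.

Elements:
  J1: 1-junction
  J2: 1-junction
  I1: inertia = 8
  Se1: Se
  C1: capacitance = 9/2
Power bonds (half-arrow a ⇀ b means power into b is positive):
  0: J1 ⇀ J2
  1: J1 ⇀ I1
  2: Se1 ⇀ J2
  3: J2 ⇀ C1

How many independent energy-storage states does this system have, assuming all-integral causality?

2  (C1, I1 all integral)

b2 |J2  (Se1 fixes effort; stroke away)
b1 |I1  (I1: I, integral causality)
b0 |J1  (J1 flow already set via bond 1)
b3 |J2  (J2: bond 0 brought flow, rest push out)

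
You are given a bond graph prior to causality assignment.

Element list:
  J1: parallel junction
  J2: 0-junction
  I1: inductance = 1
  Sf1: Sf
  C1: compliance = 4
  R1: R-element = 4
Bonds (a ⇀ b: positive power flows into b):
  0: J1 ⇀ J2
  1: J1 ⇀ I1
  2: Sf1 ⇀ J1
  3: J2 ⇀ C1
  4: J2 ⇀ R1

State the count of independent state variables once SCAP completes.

2  (C1, I1 all integral)

β2 stroke at Sf1  (Sf1: flow source, stroke at near end)
β1 stroke at I1  (I1 integral (f out))
β0 stroke at J1  (closing 0-jn rule on J1)
β3 stroke at J2  (C1 integral (e out))
β4 stroke at R1  (common-e at J2 fixed by 3)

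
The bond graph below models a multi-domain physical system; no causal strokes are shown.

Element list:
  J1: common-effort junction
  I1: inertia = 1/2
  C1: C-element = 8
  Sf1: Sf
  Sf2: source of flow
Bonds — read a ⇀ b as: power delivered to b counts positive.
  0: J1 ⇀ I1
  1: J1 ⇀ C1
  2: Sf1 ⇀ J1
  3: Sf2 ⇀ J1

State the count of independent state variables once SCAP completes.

b2 stroke at Sf1  (source Sf1 imposes f)
b3 stroke at Sf2  (Sf2: flow source, stroke at near end)
b0 stroke at I1  (I1 outputs flow p/I1)
b1 stroke at J1  (closing 0-jn rule on J1)

2  (C1, I1 all integral)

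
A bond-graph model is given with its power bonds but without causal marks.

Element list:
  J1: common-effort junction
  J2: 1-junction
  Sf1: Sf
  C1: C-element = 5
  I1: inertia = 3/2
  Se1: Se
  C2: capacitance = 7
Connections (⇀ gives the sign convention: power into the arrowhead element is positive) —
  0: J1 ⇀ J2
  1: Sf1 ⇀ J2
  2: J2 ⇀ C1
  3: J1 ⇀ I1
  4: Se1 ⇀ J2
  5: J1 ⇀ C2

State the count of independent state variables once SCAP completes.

3  (C1, C2, I1 all integral)

#1 stroke→Sf1  (Sf1: flow source, stroke at near end)
#4 stroke→J2  (Se1 fixes effort; stroke away)
#0 stroke→J2  (J2 flow already set via bond 1)
#2 stroke→J2  (common-f at J2 fixed by 1)
#3 stroke→I1  (I1 outputs flow p/I1)
#5 stroke→J1  (only one effort-in slot at J1)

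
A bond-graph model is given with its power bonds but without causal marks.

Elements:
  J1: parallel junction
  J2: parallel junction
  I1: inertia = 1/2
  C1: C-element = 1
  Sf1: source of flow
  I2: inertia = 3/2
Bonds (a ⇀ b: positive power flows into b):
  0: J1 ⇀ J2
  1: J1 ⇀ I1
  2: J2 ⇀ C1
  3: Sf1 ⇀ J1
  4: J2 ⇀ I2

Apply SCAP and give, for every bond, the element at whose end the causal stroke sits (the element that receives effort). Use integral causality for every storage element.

b3 stroke→Sf1  (Sf1 (Sf) sets flow on bond)
b1 stroke→I1  (I1 outputs flow p/I1)
b0 stroke→J1  (J1: last free bond brings effort in)
b2 stroke→J2  (prefer integral on C1)
b4 stroke→I2  (J2: bond 2 brought effort, rest push out)

#0 stroke→J1
#1 stroke→I1
#2 stroke→J2
#3 stroke→Sf1
#4 stroke→I2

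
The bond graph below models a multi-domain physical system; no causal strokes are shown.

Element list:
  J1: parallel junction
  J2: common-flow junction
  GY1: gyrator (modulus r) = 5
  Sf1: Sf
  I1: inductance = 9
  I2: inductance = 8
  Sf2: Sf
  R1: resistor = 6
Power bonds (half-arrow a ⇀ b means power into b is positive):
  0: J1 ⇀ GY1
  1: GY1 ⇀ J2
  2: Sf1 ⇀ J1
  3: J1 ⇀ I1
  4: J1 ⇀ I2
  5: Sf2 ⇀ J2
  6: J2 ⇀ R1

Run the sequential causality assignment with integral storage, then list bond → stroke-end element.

β0 →J1
β1 →J2
β2 →Sf1
β3 →I1
β4 →I2
β5 →Sf2
β6 →J2

bond 2 stroke at Sf1  (source Sf1 imposes f)
bond 5 stroke at Sf2  (Sf2 fixes flow; stroke at Sf2)
bond 1 stroke at J2  (1-jn J2 has f-setter on 5)
bond 6 stroke at J2  (1-jn J2 has f-setter on 5)
bond 0 stroke at J1  (GY GY1: same side as bond 1)
bond 3 stroke at I1  (common-e at J1 fixed by 0)
bond 4 stroke at I2  (common-e at J1 fixed by 0)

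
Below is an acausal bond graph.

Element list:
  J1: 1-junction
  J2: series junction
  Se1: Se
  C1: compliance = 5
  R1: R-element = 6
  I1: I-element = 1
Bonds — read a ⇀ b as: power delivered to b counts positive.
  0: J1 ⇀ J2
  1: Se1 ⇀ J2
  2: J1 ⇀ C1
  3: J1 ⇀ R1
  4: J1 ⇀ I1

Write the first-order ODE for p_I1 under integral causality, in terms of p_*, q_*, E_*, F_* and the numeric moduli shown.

bond 1 stroke→J2  (Se1 (Se) sets effort on bond)
bond 0 stroke→J1  (J2 needs exactly one f-in)
bond 2 stroke→J1  (C1 integral (e out))
bond 4 stroke→I1  (prefer integral on I1)
bond 3 stroke→J1  (1-jn J1 has f-setter on 4)

dp_I1/dt = E_Se1 - 6*p_I1 - q_C1/5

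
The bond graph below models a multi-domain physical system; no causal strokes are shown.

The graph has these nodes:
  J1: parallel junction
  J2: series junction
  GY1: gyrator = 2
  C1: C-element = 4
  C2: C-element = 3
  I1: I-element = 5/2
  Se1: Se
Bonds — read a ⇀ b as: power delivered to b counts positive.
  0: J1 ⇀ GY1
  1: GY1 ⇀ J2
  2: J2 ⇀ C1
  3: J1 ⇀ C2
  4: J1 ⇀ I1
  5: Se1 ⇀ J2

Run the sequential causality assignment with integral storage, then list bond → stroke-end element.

#0 stroke at GY1
#1 stroke at GY1
#2 stroke at J2
#3 stroke at J1
#4 stroke at I1
#5 stroke at J2

β5 stroke at J2  (Se1 fixes effort; stroke away)
β2 stroke at J2  (C1 outputs effort q/C1)
β1 stroke at GY1  (closing 1-jn rule on J2)
β0 stroke at GY1  (through GY1, causality inverts; strokes same side of GY1)
β3 stroke at J1  (prefer integral on C2)
β4 stroke at I1  (J1: bond 3 brought effort, rest push out)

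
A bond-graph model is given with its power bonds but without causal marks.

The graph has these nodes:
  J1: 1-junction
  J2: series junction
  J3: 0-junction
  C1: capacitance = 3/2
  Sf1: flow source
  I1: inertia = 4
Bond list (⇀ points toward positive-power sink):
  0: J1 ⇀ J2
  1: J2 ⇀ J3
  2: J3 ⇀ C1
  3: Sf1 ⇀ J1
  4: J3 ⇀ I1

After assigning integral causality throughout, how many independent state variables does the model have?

2  (C1, I1 all integral)

b3 |Sf1  (Sf1: flow source, stroke at near end)
b0 |J1  (1-jn J1 has f-setter on 3)
b1 |J2  (J2: bond 0 brought flow, rest push out)
b2 |J3  (prefer integral on C1)
b4 |I1  (J3: bond 2 brought effort, rest push out)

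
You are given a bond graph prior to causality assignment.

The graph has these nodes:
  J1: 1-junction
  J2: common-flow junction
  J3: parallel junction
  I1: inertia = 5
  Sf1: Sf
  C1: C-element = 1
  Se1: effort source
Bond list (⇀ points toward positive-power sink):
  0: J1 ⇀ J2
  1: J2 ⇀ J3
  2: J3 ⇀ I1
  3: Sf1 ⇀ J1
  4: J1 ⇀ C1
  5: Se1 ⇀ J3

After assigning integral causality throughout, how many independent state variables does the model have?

#3 |Sf1  (Sf1 (Sf) sets flow on bond)
#5 |J3  (Se1 fixes effort; stroke away)
#0 |J1  (common-f at J1 fixed by 3)
#4 |J1  (J1: bond 3 brought flow, rest push out)
#1 |J2  (1-jn J2 has f-setter on 0)
#2 |I1  (common-e at J3 fixed by 5)

2  (C1, I1 all integral)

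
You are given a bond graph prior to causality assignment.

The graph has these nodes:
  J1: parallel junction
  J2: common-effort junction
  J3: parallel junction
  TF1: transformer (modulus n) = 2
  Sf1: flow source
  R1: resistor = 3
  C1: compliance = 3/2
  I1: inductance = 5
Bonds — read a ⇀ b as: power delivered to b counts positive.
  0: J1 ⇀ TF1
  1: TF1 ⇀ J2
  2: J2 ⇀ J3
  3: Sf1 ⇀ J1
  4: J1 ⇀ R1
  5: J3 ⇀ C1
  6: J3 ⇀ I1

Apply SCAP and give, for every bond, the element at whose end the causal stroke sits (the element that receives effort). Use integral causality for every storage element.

b0 →J1
b1 →TF1
b2 →J2
b3 →Sf1
b4 →R1
b5 →J3
b6 →I1

b3 →Sf1  (Sf1: flow source, stroke at near end)
b5 →J3  (C1 outputs effort q/C1)
b2 →J2  (0-jn J3 has e-setter on 5)
b6 →I1  (J3: bond 5 brought effort, rest push out)
b1 →TF1  (J2 effort already set via bond 2)
b0 →J1  (TF1: transformer flips bond 1)
b4 →R1  (0-jn J1 has e-setter on 0)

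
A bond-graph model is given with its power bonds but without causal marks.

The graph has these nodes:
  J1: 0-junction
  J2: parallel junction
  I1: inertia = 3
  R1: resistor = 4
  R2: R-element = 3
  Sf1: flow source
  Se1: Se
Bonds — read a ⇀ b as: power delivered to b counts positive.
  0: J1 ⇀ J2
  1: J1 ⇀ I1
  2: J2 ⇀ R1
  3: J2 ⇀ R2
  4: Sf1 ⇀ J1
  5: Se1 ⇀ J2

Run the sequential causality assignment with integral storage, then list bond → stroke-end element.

#0 stroke at J1
#1 stroke at I1
#2 stroke at R1
#3 stroke at R2
#4 stroke at Sf1
#5 stroke at J2

b4 stroke at Sf1  (Sf1 fixes flow; stroke at Sf1)
b5 stroke at J2  (Se1 (Se) sets effort on bond)
b0 stroke at J1  (common-e at J2 fixed by 5)
b2 stroke at R1  (J2: bond 5 brought effort, rest push out)
b3 stroke at R2  (0-jn J2 has e-setter on 5)
b1 stroke at I1  (J1 effort already set via bond 0)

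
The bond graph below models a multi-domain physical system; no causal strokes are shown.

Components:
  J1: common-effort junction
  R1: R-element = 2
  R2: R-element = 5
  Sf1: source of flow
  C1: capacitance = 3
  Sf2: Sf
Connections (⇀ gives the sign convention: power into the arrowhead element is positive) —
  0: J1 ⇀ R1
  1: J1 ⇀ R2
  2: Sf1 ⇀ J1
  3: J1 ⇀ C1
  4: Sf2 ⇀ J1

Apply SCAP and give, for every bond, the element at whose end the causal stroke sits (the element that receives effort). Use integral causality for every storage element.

b2 stroke→Sf1  (source Sf1 imposes f)
b4 stroke→Sf2  (source Sf2 imposes f)
b3 stroke→J1  (C1: C, integral causality)
b0 stroke→R1  (J1 effort already set via bond 3)
b1 stroke→R2  (J1 effort already set via bond 3)

β0 stroke at R1
β1 stroke at R2
β2 stroke at Sf1
β3 stroke at J1
β4 stroke at Sf2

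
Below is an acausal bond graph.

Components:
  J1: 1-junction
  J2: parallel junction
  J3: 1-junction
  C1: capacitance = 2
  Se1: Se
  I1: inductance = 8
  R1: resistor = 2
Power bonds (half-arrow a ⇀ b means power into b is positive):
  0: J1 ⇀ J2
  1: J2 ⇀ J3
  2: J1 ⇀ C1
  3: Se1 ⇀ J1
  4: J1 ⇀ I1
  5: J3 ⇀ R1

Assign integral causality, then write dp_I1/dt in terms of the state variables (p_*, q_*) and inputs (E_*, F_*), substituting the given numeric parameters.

dp_I1/dt = E_Se1 - p_I1/4 - q_C1/2

b3 stroke at J1  (source Se1 imposes e)
b2 stroke at J1  (C1 integral (e out))
b4 stroke at I1  (I1 outputs flow p/I1)
b0 stroke at J1  (J1: bond 4 brought flow, rest push out)
b1 stroke at J2  (closing 0-jn rule on J2)
b5 stroke at J3  (J3 flow already set via bond 1)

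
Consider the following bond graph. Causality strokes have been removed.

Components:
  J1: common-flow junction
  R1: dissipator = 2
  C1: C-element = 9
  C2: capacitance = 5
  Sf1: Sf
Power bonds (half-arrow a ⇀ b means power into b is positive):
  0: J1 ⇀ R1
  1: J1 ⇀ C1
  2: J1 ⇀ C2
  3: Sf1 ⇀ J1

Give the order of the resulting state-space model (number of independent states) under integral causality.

β3 →Sf1  (source Sf1 imposes f)
β0 →J1  (J1 flow already set via bond 3)
β1 →J1  (1-jn J1 has f-setter on 3)
β2 →J1  (J1 flow already set via bond 3)

2  (C1, C2 all integral)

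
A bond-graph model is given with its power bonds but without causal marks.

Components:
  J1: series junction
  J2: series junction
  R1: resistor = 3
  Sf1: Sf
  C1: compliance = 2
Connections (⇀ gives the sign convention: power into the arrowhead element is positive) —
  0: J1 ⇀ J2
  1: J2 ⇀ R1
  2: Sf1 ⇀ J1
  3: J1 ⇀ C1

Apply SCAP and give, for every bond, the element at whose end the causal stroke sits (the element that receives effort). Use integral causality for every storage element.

β0 stroke at J1
β1 stroke at J2
β2 stroke at Sf1
β3 stroke at J1

β2 |Sf1  (source Sf1 imposes f)
β0 |J1  (J1: bond 2 brought flow, rest push out)
β3 |J1  (common-f at J1 fixed by 2)
β1 |J2  (common-f at J2 fixed by 0)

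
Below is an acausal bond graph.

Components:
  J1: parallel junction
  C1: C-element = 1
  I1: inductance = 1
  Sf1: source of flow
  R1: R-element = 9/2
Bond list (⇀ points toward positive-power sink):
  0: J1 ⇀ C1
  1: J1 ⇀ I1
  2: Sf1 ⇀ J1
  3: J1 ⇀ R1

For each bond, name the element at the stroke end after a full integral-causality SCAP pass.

β0 |J1
β1 |I1
β2 |Sf1
β3 |R1

bond 2 stroke at Sf1  (Sf1 fixes flow; stroke at Sf1)
bond 0 stroke at J1  (C1 outputs effort q/C1)
bond 1 stroke at I1  (J1 effort already set via bond 0)
bond 3 stroke at R1  (J1: bond 0 brought effort, rest push out)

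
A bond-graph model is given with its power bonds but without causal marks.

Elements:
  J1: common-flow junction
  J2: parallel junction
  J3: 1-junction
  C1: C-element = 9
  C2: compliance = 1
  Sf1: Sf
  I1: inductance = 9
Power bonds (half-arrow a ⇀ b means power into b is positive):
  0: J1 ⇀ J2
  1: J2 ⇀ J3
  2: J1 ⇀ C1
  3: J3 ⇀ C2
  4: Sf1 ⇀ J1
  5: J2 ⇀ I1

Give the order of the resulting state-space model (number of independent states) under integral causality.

3  (C1, C2, I1 all integral)

b4 |Sf1  (Sf1: flow source, stroke at near end)
b0 |J1  (J1: bond 4 brought flow, rest push out)
b2 |J1  (1-jn J1 has f-setter on 4)
b3 |J3  (C2 outputs effort q/C2)
b1 |J2  (J3: last free bond brings flow in)
b5 |I1  (J2 effort already set via bond 1)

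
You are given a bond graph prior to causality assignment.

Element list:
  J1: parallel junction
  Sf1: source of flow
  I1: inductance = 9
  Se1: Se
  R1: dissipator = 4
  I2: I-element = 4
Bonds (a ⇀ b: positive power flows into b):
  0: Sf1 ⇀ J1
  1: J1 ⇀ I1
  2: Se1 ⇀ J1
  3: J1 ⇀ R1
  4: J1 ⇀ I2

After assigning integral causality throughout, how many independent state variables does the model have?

2  (I1, I2 all integral)

bond 0 stroke→Sf1  (Sf1 fixes flow; stroke at Sf1)
bond 2 stroke→J1  (source Se1 imposes e)
bond 1 stroke→I1  (J1: bond 2 brought effort, rest push out)
bond 3 stroke→R1  (common-e at J1 fixed by 2)
bond 4 stroke→I2  (common-e at J1 fixed by 2)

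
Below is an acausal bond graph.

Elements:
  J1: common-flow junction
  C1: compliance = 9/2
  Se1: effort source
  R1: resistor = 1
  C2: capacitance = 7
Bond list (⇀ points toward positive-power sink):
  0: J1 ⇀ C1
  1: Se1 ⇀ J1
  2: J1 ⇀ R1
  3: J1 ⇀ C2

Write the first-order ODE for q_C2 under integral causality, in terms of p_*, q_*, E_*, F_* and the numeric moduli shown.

dq_C2/dt = E_Se1 - 2*q_C1/9 - q_C2/7

#1 stroke→J1  (Se1 (Se) sets effort on bond)
#0 stroke→J1  (C1 outputs effort q/C1)
#3 stroke→J1  (C2 outputs effort q/C2)
#2 stroke→R1  (J1: last free bond brings flow in)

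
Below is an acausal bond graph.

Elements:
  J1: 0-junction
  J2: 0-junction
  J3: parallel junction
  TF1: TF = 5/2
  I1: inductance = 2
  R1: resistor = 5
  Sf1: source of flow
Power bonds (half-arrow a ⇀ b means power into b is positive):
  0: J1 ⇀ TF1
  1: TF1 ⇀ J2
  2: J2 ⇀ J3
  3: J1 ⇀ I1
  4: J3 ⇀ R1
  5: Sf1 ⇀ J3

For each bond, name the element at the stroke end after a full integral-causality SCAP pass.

β0 |J1
β1 |TF1
β2 |J2
β3 |I1
β4 |J3
β5 |Sf1

β5 →Sf1  (Sf1 (Sf) sets flow on bond)
β3 →I1  (I1 integral (f out))
β0 →J1  (J1 needs exactly one e-in)
β1 →TF1  (TF1: transformer flips bond 0)
β2 →J2  (J2 needs exactly one e-in)
β4 →J3  (J3 needs exactly one e-in)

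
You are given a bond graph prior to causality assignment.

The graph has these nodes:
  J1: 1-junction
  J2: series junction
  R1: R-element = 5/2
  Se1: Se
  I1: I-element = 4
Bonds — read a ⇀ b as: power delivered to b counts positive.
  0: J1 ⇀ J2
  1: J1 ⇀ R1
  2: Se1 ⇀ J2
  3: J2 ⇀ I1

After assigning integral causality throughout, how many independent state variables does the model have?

1  (I1 all integral)

bond 2 stroke→J2  (Se1 fixes effort; stroke away)
bond 3 stroke→I1  (I1 outputs flow p/I1)
bond 0 stroke→J2  (1-jn J2 has f-setter on 3)
bond 1 stroke→J1  (J1: bond 0 brought flow, rest push out)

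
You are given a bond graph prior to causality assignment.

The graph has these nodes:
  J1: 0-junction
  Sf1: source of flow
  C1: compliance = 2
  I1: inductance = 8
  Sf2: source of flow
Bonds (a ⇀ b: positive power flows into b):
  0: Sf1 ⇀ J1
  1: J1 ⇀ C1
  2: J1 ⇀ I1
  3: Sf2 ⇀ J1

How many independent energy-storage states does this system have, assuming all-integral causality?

β0 stroke at Sf1  (Sf1 (Sf) sets flow on bond)
β3 stroke at Sf2  (Sf2 fixes flow; stroke at Sf2)
β1 stroke at J1  (prefer integral on C1)
β2 stroke at I1  (J1 effort already set via bond 1)

2  (C1, I1 all integral)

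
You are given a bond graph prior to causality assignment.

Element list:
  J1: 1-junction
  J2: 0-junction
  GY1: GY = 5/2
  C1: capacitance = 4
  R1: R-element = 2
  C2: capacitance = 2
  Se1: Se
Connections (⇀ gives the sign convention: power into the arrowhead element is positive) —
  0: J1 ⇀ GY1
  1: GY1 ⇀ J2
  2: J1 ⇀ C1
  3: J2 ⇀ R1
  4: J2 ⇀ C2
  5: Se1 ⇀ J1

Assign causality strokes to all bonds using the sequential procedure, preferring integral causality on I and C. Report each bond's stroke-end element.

b5 stroke at J1  (source Se1 imposes e)
b2 stroke at J1  (prefer integral on C1)
b0 stroke at GY1  (closing 1-jn rule on J1)
b1 stroke at GY1  (GY1: gyrator matches bond 0)
b4 stroke at J2  (C2: C, integral causality)
b3 stroke at R1  (J2 effort already set via bond 4)

bond 0 stroke→GY1
bond 1 stroke→GY1
bond 2 stroke→J1
bond 3 stroke→R1
bond 4 stroke→J2
bond 5 stroke→J1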